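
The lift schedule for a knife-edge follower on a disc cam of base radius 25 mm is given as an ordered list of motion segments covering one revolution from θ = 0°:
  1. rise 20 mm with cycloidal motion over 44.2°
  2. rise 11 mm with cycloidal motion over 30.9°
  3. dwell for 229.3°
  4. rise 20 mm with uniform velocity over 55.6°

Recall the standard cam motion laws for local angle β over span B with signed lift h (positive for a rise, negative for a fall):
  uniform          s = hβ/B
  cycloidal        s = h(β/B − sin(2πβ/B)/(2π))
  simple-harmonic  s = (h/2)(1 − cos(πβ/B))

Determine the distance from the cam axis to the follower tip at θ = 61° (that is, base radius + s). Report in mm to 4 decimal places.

seg 1 [0°–44.2°] cycloidal, h=20: full span → s += 20 → s = 20.0000
seg 2 [44.2°–75.1°] cycloidal, h=11: θ=61° here. β=16.8, B=30.9. 11·(0.5437 − sin(2π·0.5437)/(2π)) = 6.4552 → s = 26.4552
radial distance = base radius + s = 25 + 26.4552 = 51.4552

51.4552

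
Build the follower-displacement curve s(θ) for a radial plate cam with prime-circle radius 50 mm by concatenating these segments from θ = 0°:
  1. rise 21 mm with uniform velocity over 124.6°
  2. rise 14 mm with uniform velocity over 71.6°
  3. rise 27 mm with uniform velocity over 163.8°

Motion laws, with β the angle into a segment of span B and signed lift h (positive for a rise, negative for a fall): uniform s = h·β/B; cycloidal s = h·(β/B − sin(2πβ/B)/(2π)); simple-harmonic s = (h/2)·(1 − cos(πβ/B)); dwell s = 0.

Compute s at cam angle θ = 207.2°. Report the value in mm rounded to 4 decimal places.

seg 1 [0°–124.6°] uniform, h=21: full span → s += 21 → s = 21.0000
seg 2 [124.6°–196.2°] uniform, h=14: full span → s += 14 → s = 35.0000
seg 3 [196.2°–360°] uniform, h=27: θ=207.2° here. β=11, B=163.8. 27·11/163.8 = 1.8132 → s = 36.8132

36.8132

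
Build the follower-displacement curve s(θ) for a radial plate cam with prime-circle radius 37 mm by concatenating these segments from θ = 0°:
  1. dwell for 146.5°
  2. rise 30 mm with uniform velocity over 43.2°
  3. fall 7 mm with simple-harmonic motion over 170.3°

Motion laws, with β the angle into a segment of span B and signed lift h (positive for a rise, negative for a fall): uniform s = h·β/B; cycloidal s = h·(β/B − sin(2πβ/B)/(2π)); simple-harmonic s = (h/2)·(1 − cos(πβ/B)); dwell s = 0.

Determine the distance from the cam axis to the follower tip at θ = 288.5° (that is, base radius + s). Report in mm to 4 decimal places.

seg 1 [0°–146.5°] dwell: s stays 0.0000
seg 2 [146.5°–189.7°] uniform, h=30: full span → s += 30 → s = 30.0000
seg 3 [189.7°–360°] simple-harmonic, h=-7: θ=288.5° here. β=98.8, B=170.3. -7/2·(1 − cos(π·0.5802)) = -4.3720 → s = 25.6280
radial distance = base radius + s = 37 + 25.6280 = 62.6280

62.6280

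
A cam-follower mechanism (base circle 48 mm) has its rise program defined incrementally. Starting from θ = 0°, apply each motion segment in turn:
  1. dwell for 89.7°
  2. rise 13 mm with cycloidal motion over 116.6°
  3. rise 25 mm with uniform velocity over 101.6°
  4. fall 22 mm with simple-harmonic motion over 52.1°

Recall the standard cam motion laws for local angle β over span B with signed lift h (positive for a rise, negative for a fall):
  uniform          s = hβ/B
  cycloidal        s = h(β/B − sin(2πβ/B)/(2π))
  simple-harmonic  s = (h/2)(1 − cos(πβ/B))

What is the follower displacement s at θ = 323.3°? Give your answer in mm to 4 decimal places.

seg 1 [0°–89.7°] dwell: s stays 0.0000
seg 2 [89.7°–206.3°] cycloidal, h=13: full span → s += 13 → s = 13.0000
seg 3 [206.3°–307.9°] uniform, h=25: full span → s += 25 → s = 38.0000
seg 4 [307.9°–360°] simple-harmonic, h=-22: θ=323.3° here. β=15.4, B=52.1. -22/2·(1 − cos(π·0.2956)) = -4.4116 → s = 33.5884

33.5884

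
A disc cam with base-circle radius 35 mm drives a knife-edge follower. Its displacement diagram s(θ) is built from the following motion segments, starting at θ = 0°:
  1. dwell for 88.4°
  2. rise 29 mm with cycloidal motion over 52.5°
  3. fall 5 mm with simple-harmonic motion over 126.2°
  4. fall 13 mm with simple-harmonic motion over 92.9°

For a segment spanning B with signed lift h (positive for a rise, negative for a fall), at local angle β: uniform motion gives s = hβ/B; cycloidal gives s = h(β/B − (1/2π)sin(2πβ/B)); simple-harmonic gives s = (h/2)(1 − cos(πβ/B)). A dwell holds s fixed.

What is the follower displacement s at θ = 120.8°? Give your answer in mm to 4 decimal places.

seg 1 [0°–88.4°] dwell: s stays 0.0000
seg 2 [88.4°–140.9°] cycloidal, h=29: θ=120.8° here. β=32.4, B=52.5. 29·(0.6171 − sin(2π·0.6171)/(2π)) = 20.9958 → s = 20.9958

20.9958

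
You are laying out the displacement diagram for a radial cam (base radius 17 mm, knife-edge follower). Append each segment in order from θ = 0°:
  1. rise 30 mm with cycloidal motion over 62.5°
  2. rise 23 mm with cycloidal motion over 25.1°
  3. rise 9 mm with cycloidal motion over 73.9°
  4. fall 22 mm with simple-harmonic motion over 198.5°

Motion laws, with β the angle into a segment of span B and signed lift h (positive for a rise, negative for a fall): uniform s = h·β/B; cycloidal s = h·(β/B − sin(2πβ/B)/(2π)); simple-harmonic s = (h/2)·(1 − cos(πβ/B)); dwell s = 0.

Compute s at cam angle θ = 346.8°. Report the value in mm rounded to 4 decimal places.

seg 1 [0°–62.5°] cycloidal, h=30: full span → s += 30 → s = 30.0000
seg 2 [62.5°–87.6°] cycloidal, h=23: full span → s += 23 → s = 53.0000
seg 3 [87.6°–161.5°] cycloidal, h=9: full span → s += 9 → s = 62.0000
seg 4 [161.5°–360°] simple-harmonic, h=-22: θ=346.8° here. β=185.3, B=198.5. -22/2·(1 − cos(π·0.9335)) = -21.7608 → s = 40.2392

40.2392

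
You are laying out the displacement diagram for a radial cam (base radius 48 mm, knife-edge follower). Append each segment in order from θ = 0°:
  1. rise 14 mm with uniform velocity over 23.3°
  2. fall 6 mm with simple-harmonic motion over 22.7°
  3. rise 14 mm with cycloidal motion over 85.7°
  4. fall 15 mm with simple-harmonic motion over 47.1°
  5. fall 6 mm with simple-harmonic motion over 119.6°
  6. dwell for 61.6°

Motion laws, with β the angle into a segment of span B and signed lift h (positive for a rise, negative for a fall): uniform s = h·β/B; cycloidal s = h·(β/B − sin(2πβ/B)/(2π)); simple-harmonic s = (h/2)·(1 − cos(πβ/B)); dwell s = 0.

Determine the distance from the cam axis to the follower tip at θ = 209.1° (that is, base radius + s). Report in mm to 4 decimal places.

seg 1 [0°–23.3°] uniform, h=14: full span → s += 14 → s = 14.0000
seg 2 [23.3°–46°] simple-harmonic, h=-6: full span → s += -6 → s = 8.0000
seg 3 [46°–131.7°] cycloidal, h=14: full span → s += 14 → s = 22.0000
seg 4 [131.7°–178.8°] simple-harmonic, h=-15: full span → s += -15 → s = 7.0000
seg 5 [178.8°–298.4°] simple-harmonic, h=-6: θ=209.1° here. β=30.3, B=119.6. -6/2·(1 − cos(π·0.2533)) = -0.9011 → s = 6.0989
radial distance = base radius + s = 48 + 6.0989 = 54.0989

54.0989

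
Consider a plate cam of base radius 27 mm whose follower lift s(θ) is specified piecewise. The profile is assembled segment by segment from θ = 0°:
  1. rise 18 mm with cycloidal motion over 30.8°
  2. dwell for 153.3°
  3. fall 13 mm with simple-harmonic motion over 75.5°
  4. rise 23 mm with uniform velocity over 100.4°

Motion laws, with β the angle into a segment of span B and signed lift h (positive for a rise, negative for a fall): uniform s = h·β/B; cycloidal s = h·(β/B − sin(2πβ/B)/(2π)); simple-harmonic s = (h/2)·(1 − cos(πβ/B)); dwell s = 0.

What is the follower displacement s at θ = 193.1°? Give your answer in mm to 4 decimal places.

seg 1 [0°–30.8°] cycloidal, h=18: full span → s += 18 → s = 18.0000
seg 2 [30.8°–184.1°] dwell: s stays 18.0000
seg 3 [184.1°–259.6°] simple-harmonic, h=-13: θ=193.1° here. β=9, B=75.5. -13/2·(1 − cos(π·0.1192)) = -0.4505 → s = 17.5495

17.5495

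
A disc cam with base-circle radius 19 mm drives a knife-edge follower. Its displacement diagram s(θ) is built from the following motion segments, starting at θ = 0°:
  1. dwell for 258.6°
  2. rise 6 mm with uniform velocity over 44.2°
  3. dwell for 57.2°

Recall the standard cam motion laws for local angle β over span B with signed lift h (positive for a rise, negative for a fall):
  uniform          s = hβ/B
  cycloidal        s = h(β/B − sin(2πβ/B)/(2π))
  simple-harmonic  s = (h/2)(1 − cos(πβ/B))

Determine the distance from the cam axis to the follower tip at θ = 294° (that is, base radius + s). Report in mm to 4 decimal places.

seg 1 [0°–258.6°] dwell: s stays 0.0000
seg 2 [258.6°–302.8°] uniform, h=6: θ=294° here. β=35.4, B=44.2. 6·35.4/44.2 = 4.8054 → s = 4.8054
radial distance = base radius + s = 19 + 4.8054 = 23.8054

23.8054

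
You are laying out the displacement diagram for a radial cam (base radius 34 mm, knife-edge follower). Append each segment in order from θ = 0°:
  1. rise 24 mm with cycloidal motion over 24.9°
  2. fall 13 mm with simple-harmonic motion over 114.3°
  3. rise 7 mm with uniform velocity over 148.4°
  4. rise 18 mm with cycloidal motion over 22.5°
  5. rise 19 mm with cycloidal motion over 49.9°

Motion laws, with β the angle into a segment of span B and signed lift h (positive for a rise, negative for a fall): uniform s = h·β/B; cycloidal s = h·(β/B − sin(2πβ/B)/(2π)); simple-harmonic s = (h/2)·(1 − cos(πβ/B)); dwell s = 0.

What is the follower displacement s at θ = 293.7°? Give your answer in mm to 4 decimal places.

seg 1 [0°–24.9°] cycloidal, h=24: full span → s += 24 → s = 24.0000
seg 2 [24.9°–139.2°] simple-harmonic, h=-13: full span → s += -13 → s = 11.0000
seg 3 [139.2°–287.6°] uniform, h=7: full span → s += 7 → s = 18.0000
seg 4 [287.6°–310.1°] cycloidal, h=18: θ=293.7° here. β=6.1, B=22.5. 18·(0.2711 − sin(2π·0.2711)/(2π)) = 2.0404 → s = 20.0404

20.0404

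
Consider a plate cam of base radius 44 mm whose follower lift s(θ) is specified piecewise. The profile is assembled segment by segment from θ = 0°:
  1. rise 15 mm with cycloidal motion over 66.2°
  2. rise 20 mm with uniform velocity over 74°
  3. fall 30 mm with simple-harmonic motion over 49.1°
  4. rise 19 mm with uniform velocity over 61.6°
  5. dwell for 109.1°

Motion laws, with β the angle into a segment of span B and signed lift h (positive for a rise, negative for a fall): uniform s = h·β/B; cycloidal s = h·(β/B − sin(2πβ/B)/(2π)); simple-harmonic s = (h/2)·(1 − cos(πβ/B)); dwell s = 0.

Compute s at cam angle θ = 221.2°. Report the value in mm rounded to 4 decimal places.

seg 1 [0°–66.2°] cycloidal, h=15: full span → s += 15 → s = 15.0000
seg 2 [66.2°–140.2°] uniform, h=20: full span → s += 20 → s = 35.0000
seg 3 [140.2°–189.3°] simple-harmonic, h=-30: full span → s += -30 → s = 5.0000
seg 4 [189.3°–250.9°] uniform, h=19: θ=221.2° here. β=31.9, B=61.6. 19·31.9/61.6 = 9.8393 → s = 14.8393

14.8393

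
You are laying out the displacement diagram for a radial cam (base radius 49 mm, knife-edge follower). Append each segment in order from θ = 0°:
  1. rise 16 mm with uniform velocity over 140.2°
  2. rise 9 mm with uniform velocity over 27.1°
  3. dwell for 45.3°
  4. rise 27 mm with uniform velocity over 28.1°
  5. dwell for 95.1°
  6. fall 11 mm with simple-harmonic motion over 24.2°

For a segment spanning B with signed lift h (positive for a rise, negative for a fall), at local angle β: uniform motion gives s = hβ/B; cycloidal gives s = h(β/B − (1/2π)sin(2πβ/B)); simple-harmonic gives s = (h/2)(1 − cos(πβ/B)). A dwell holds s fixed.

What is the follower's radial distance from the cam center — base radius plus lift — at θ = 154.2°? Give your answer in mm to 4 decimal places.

seg 1 [0°–140.2°] uniform, h=16: full span → s += 16 → s = 16.0000
seg 2 [140.2°–167.3°] uniform, h=9: θ=154.2° here. β=14, B=27.1. 9·14/27.1 = 4.6494 → s = 20.6494
radial distance = base radius + s = 49 + 20.6494 = 69.6494

69.6494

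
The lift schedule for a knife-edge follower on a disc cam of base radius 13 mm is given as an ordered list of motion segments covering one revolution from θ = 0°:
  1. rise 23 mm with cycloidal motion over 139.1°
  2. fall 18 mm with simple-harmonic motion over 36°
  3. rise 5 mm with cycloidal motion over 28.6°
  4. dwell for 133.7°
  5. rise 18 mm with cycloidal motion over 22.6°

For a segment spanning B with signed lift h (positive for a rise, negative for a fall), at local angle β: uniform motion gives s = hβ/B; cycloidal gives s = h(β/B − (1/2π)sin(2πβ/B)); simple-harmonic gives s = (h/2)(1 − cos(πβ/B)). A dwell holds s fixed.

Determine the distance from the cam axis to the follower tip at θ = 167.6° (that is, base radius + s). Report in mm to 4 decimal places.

seg 1 [0°–139.1°] cycloidal, h=23: full span → s += 23 → s = 23.0000
seg 2 [139.1°–175.1°] simple-harmonic, h=-18: θ=167.6° here. β=28.5, B=36. -18/2·(1 − cos(π·0.7917)) = -16.1402 → s = 6.8598
radial distance = base radius + s = 13 + 6.8598 = 19.8598

19.8598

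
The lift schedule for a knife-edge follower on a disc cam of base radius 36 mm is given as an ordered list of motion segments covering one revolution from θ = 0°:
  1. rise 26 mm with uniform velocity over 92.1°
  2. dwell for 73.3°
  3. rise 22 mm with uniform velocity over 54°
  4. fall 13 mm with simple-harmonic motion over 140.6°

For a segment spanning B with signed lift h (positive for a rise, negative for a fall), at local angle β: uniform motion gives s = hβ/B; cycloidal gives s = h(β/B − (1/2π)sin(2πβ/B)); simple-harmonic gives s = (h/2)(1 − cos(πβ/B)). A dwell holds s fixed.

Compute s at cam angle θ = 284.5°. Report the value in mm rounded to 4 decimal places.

seg 1 [0°–92.1°] uniform, h=26: full span → s += 26 → s = 26.0000
seg 2 [92.1°–165.4°] dwell: s stays 26.0000
seg 3 [165.4°–219.4°] uniform, h=22: full span → s += 22 → s = 48.0000
seg 4 [219.4°–360°] simple-harmonic, h=-13: θ=284.5° here. β=65.1, B=140.6. -13/2·(1 − cos(π·0.4630)) = -5.7465 → s = 42.2535

42.2535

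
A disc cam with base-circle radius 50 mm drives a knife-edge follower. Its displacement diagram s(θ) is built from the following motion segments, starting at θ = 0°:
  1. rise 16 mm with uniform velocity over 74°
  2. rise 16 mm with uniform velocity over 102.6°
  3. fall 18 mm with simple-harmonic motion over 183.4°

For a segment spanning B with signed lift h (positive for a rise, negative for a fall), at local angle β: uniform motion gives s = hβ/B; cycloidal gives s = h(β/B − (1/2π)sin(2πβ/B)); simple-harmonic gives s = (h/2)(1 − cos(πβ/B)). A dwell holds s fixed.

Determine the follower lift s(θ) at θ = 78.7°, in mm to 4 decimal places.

seg 1 [0°–74°] uniform, h=16: full span → s += 16 → s = 16.0000
seg 2 [74°–176.6°] uniform, h=16: θ=78.7° here. β=4.7, B=102.6. 16·4.7/102.6 = 0.7329 → s = 16.7329

16.7329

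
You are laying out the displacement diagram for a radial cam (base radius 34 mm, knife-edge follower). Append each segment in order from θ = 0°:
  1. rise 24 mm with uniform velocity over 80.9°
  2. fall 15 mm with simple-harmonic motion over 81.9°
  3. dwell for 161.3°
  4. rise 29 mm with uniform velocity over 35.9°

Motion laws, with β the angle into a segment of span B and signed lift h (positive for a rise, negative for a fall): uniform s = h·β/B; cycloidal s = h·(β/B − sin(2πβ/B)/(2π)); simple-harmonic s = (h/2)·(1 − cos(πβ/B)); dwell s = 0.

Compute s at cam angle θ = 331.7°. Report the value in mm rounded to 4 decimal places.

seg 1 [0°–80.9°] uniform, h=24: full span → s += 24 → s = 24.0000
seg 2 [80.9°–162.8°] simple-harmonic, h=-15: full span → s += -15 → s = 9.0000
seg 3 [162.8°–324.1°] dwell: s stays 9.0000
seg 4 [324.1°–360°] uniform, h=29: θ=331.7° here. β=7.6, B=35.9. 29·7.6/35.9 = 6.1393 → s = 15.1393

15.1393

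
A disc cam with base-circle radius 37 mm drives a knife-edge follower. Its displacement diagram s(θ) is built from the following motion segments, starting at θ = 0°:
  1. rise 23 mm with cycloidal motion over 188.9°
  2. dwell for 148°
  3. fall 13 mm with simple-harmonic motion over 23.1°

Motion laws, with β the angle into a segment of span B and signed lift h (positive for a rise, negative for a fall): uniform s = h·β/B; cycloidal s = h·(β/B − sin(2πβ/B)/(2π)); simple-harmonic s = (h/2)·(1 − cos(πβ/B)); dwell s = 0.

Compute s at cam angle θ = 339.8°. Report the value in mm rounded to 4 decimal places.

seg 1 [0°–188.9°] cycloidal, h=23: full span → s += 23 → s = 23.0000
seg 2 [188.9°–336.9°] dwell: s stays 23.0000
seg 3 [336.9°–360°] simple-harmonic, h=-13: θ=339.8° here. β=2.9, B=23.1. -13/2·(1 − cos(π·0.1255)) = -0.4990 → s = 22.5010

22.5010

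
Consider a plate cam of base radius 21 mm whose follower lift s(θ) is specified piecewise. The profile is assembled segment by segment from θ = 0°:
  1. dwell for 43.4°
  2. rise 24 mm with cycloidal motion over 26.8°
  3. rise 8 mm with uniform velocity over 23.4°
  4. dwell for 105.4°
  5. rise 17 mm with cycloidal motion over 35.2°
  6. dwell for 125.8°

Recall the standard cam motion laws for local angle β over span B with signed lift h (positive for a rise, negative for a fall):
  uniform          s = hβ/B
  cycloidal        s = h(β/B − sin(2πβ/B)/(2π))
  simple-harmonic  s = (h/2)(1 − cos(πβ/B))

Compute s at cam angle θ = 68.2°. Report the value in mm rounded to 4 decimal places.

seg 1 [0°–43.4°] dwell: s stays 0.0000
seg 2 [43.4°–70.2°] cycloidal, h=24: θ=68.2° here. β=24.8, B=26.8. 24·(0.9254 − sin(2π·0.9254)/(2π)) = 23.9351 → s = 23.9351

23.9351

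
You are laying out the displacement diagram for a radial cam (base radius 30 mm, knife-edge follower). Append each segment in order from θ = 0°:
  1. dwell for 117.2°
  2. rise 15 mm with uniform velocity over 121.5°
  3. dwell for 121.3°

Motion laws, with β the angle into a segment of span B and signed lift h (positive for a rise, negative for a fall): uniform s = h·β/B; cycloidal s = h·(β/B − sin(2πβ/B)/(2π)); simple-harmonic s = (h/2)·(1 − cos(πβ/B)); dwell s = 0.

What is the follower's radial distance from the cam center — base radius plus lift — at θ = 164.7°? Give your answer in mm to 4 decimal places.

seg 1 [0°–117.2°] dwell: s stays 0.0000
seg 2 [117.2°–238.7°] uniform, h=15: θ=164.7° here. β=47.5, B=121.5. 15·47.5/121.5 = 5.8642 → s = 5.8642
radial distance = base radius + s = 30 + 5.8642 = 35.8642

35.8642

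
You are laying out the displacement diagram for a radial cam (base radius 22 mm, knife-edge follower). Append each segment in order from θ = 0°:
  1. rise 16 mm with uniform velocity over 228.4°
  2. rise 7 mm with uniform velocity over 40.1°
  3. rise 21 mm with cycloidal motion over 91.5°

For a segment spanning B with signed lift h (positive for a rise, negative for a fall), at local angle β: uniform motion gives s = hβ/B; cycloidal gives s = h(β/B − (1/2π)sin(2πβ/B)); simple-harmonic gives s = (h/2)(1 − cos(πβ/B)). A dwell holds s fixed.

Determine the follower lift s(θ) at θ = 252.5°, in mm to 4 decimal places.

seg 1 [0°–228.4°] uniform, h=16: full span → s += 16 → s = 16.0000
seg 2 [228.4°–268.5°] uniform, h=7: θ=252.5° here. β=24.1, B=40.1. 7·24.1/40.1 = 4.2070 → s = 20.2070

20.2070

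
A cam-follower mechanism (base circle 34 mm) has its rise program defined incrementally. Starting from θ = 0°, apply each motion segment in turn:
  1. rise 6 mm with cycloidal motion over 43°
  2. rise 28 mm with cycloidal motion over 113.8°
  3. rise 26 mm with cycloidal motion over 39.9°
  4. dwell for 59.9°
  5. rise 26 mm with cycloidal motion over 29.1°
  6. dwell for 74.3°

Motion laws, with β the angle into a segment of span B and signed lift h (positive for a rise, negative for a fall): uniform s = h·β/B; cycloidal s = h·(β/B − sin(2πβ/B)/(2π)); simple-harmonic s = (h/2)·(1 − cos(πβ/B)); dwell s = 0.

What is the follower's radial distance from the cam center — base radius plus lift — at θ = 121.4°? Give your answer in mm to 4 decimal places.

seg 1 [0°–43°] cycloidal, h=6: full span → s += 6 → s = 6.0000
seg 2 [43°–156.8°] cycloidal, h=28: θ=121.4° here. β=78.4, B=113.8. 28·(0.6889 − sin(2π·0.6889)/(2π)) = 23.4222 → s = 29.4222
radial distance = base radius + s = 34 + 29.4222 = 63.4222

63.4222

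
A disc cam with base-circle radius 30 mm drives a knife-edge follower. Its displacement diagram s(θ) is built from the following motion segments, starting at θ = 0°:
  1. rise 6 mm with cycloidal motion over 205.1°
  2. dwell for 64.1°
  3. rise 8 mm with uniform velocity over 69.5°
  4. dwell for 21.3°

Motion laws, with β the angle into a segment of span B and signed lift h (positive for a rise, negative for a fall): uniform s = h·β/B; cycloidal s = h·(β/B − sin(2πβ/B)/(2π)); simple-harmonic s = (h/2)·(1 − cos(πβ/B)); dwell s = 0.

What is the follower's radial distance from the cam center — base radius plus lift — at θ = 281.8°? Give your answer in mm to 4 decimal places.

seg 1 [0°–205.1°] cycloidal, h=6: full span → s += 6 → s = 6.0000
seg 2 [205.1°–269.2°] dwell: s stays 6.0000
seg 3 [269.2°–338.7°] uniform, h=8: θ=281.8° here. β=12.6, B=69.5. 8·12.6/69.5 = 1.4504 → s = 7.4504
radial distance = base radius + s = 30 + 7.4504 = 37.4504

37.4504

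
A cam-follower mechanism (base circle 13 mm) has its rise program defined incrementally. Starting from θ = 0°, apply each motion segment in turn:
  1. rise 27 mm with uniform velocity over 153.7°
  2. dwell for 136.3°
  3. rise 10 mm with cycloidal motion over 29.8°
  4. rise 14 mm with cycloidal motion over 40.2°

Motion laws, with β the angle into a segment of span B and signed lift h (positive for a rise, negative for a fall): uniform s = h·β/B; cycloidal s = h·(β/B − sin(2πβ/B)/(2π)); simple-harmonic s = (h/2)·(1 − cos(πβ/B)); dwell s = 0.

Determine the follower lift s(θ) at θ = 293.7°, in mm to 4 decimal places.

seg 1 [0°–153.7°] uniform, h=27: full span → s += 27 → s = 27.0000
seg 2 [153.7°–290°] dwell: s stays 27.0000
seg 3 [290°–319.8°] cycloidal, h=10: θ=293.7° here. β=3.7, B=29.8. 10·(0.1242 − sin(2π·0.1242)/(2π)) = 0.1222 → s = 27.1222

27.1222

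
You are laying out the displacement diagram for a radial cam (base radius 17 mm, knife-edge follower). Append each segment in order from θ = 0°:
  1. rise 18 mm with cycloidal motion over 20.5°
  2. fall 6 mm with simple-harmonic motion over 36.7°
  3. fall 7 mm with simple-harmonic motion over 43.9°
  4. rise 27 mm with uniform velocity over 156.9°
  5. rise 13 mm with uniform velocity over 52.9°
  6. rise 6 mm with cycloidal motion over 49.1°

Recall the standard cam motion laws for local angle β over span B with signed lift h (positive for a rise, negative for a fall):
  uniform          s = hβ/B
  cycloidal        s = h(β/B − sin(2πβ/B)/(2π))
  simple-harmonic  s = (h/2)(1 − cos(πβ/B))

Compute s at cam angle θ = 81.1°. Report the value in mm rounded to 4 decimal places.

seg 1 [0°–20.5°] cycloidal, h=18: full span → s += 18 → s = 18.0000
seg 2 [20.5°–57.2°] simple-harmonic, h=-6: full span → s += -6 → s = 12.0000
seg 3 [57.2°–101.1°] simple-harmonic, h=-7: θ=81.1° here. β=23.9, B=43.9. -7/2·(1 − cos(π·0.5444)) = -3.9868 → s = 8.0132

8.0132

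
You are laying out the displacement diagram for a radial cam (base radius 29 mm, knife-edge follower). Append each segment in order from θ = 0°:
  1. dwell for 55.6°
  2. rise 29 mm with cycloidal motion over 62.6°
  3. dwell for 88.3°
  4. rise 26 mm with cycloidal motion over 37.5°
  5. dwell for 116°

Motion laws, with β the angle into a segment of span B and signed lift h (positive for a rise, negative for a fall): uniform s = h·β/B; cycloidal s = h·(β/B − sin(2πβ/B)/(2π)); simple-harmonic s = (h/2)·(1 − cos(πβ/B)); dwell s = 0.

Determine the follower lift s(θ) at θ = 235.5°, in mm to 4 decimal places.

seg 1 [0°–55.6°] dwell: s stays 0.0000
seg 2 [55.6°–118.2°] cycloidal, h=29: full span → s += 29 → s = 29.0000
seg 3 [118.2°–206.5°] dwell: s stays 29.0000
seg 4 [206.5°–244°] cycloidal, h=26: θ=235.5° here. β=29, B=37.5. 26·(0.7733 − sin(2π·0.7733)/(2π)) = 24.2003 → s = 53.2003

53.2003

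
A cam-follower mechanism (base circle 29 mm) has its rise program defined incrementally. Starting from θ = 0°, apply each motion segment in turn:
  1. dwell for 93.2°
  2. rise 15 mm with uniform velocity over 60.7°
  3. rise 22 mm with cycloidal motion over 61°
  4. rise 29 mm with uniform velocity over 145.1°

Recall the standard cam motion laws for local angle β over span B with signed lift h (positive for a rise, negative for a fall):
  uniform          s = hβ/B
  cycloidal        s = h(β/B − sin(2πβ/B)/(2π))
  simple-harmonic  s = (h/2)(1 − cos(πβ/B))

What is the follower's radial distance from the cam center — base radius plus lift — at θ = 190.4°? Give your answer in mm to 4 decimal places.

seg 1 [0°–93.2°] dwell: s stays 0.0000
seg 2 [93.2°–153.9°] uniform, h=15: full span → s += 15 → s = 15.0000
seg 3 [153.9°–214.9°] cycloidal, h=22: θ=190.4° here. β=36.5, B=61. 22·(0.5984 − sin(2π·0.5984)/(2π)) = 15.1927 → s = 30.1927
radial distance = base radius + s = 29 + 30.1927 = 59.1927

59.1927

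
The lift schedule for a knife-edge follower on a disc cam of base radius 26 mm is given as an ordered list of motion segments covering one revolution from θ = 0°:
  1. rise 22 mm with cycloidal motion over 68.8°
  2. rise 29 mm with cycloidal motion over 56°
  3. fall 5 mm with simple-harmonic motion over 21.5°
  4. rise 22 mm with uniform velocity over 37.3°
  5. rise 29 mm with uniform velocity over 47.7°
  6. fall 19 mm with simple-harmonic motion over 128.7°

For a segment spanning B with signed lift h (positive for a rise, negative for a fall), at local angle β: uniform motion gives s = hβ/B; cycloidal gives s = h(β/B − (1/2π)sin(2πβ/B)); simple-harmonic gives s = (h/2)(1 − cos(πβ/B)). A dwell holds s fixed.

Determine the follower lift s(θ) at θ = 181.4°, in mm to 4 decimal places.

seg 1 [0°–68.8°] cycloidal, h=22: full span → s += 22 → s = 22.0000
seg 2 [68.8°–124.8°] cycloidal, h=29: full span → s += 29 → s = 51.0000
seg 3 [124.8°–146.3°] simple-harmonic, h=-5: full span → s += -5 → s = 46.0000
seg 4 [146.3°–183.6°] uniform, h=22: θ=181.4° here. β=35.1, B=37.3. 22·35.1/37.3 = 20.7024 → s = 66.7024

66.7024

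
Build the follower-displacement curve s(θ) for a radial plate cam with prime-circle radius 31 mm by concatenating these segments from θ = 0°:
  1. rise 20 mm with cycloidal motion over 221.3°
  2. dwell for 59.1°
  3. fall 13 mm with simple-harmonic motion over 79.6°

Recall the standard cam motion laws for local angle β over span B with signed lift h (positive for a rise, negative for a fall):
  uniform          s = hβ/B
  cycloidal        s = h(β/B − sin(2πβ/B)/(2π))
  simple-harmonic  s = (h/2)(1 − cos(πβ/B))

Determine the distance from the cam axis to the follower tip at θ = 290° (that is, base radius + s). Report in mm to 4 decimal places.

seg 1 [0°–221.3°] cycloidal, h=20: full span → s += 20 → s = 20.0000
seg 2 [221.3°–280.4°] dwell: s stays 20.0000
seg 3 [280.4°–360°] simple-harmonic, h=-13: θ=290° here. β=9.6, B=79.6. -13/2·(1 − cos(π·0.1206)) = -0.4610 → s = 19.5390
radial distance = base radius + s = 31 + 19.5390 = 50.5390

50.5390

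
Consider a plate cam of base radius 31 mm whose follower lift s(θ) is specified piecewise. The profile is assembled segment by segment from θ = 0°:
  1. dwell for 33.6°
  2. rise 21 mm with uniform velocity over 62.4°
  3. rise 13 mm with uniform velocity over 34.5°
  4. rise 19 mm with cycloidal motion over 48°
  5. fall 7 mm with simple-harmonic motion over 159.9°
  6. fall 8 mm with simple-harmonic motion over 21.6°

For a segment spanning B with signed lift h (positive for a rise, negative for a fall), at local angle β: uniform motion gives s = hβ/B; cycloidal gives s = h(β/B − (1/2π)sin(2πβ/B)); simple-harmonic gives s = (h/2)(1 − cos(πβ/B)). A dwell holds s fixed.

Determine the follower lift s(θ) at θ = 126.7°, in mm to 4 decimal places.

seg 1 [0°–33.6°] dwell: s stays 0.0000
seg 2 [33.6°–96°] uniform, h=21: full span → s += 21 → s = 21.0000
seg 3 [96°–130.5°] uniform, h=13: θ=126.7° here. β=30.7, B=34.5. 13·30.7/34.5 = 11.5681 → s = 32.5681

32.5681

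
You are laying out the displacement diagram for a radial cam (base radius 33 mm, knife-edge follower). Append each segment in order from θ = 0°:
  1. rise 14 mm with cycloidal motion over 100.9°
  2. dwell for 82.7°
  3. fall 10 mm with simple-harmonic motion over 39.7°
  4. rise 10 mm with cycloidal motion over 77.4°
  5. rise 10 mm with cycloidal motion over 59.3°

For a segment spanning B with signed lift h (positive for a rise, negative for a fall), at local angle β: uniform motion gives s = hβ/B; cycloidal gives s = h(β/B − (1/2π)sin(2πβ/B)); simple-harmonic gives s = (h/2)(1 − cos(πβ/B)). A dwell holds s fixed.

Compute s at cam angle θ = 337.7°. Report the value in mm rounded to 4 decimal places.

seg 1 [0°–100.9°] cycloidal, h=14: full span → s += 14 → s = 14.0000
seg 2 [100.9°–183.6°] dwell: s stays 14.0000
seg 3 [183.6°–223.3°] simple-harmonic, h=-10: full span → s += -10 → s = 4.0000
seg 4 [223.3°–300.7°] cycloidal, h=10: full span → s += 10 → s = 14.0000
seg 5 [300.7°–360°] cycloidal, h=10: θ=337.7° here. β=37, B=59.3. 10·(0.6239 − sin(2π·0.6239)/(2π)) = 7.3574 → s = 21.3574

21.3574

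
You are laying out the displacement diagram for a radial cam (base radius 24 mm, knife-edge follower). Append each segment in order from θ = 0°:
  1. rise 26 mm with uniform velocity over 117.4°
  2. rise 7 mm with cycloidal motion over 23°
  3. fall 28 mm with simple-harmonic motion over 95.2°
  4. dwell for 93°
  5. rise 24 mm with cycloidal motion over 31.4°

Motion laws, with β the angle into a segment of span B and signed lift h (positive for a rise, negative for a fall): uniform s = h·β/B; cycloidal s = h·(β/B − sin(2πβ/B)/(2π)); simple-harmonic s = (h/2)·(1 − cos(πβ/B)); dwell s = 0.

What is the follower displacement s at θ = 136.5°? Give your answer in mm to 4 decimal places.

seg 1 [0°–117.4°] uniform, h=26: full span → s += 26 → s = 26.0000
seg 2 [117.4°–140.4°] cycloidal, h=7: θ=136.5° here. β=19.1, B=23. 7·(0.8304 − sin(2π·0.8304)/(2π)) = 6.7879 → s = 32.7879

32.7879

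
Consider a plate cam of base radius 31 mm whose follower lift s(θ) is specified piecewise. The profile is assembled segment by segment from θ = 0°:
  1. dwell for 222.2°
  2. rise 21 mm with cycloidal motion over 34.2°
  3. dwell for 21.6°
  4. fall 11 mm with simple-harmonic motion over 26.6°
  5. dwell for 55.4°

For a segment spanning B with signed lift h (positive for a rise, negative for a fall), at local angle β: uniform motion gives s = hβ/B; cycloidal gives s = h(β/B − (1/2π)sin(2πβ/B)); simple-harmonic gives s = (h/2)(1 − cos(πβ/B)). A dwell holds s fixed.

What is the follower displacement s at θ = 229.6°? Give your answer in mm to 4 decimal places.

seg 1 [0°–222.2°] dwell: s stays 0.0000
seg 2 [222.2°–256.4°] cycloidal, h=21: θ=229.6° here. β=7.4, B=34.2. 21·(0.2164 − sin(2π·0.2164)/(2π)) = 1.2759 → s = 1.2759

1.2759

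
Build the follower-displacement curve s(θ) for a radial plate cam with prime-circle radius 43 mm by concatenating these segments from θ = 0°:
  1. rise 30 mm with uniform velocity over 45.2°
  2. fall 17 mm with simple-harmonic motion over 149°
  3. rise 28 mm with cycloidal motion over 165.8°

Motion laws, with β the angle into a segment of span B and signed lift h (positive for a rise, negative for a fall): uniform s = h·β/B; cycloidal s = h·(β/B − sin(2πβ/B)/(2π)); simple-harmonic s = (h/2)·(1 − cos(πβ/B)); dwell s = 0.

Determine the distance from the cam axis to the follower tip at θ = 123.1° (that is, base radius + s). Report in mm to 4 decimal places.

seg 1 [0°–45.2°] uniform, h=30: full span → s += 30 → s = 30.0000
seg 2 [45.2°–194.2°] simple-harmonic, h=-17: θ=123.1° here. β=77.9, B=149. -17/2·(1 − cos(π·0.5228)) = -9.1088 → s = 20.8912
radial distance = base radius + s = 43 + 20.8912 = 63.8912

63.8912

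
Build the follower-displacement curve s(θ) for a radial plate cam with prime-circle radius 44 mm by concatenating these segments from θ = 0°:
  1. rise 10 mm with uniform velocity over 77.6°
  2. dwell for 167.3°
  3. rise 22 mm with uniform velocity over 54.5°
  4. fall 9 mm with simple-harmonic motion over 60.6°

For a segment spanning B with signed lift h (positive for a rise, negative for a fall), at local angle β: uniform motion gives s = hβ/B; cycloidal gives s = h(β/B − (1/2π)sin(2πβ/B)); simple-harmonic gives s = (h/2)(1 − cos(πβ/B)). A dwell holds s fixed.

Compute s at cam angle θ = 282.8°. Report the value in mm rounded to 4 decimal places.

seg 1 [0°–77.6°] uniform, h=10: full span → s += 10 → s = 10.0000
seg 2 [77.6°–244.9°] dwell: s stays 10.0000
seg 3 [244.9°–299.4°] uniform, h=22: θ=282.8° here. β=37.9, B=54.5. 22·37.9/54.5 = 15.2991 → s = 25.2991

25.2991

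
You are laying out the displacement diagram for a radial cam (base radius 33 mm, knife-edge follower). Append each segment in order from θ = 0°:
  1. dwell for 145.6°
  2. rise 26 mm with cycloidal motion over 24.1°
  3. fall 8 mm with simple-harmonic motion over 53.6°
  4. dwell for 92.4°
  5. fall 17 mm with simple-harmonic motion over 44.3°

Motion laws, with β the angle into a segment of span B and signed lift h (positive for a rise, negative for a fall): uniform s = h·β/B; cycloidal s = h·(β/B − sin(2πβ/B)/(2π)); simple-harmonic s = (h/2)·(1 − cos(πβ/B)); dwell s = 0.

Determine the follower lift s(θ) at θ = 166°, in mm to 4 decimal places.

seg 1 [0°–145.6°] dwell: s stays 0.0000
seg 2 [145.6°–169.7°] cycloidal, h=26: θ=166° here. β=20.4, B=24.1. 26·(0.8465 − sin(2π·0.8465)/(2π)) = 25.4091 → s = 25.4091

25.4091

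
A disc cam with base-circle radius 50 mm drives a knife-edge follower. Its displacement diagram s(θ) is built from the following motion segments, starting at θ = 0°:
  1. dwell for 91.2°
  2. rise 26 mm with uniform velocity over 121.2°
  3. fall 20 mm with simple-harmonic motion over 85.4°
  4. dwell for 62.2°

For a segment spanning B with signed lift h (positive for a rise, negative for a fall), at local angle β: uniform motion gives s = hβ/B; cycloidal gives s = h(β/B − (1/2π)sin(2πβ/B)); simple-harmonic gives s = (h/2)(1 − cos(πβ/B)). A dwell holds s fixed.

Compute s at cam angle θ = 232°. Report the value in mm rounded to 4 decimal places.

seg 1 [0°–91.2°] dwell: s stays 0.0000
seg 2 [91.2°–212.4°] uniform, h=26: full span → s += 26 → s = 26.0000
seg 3 [212.4°–297.8°] simple-harmonic, h=-20: θ=232° here. β=19.6, B=85.4. -20/2·(1 − cos(π·0.2295)) = -2.4887 → s = 23.5113

23.5113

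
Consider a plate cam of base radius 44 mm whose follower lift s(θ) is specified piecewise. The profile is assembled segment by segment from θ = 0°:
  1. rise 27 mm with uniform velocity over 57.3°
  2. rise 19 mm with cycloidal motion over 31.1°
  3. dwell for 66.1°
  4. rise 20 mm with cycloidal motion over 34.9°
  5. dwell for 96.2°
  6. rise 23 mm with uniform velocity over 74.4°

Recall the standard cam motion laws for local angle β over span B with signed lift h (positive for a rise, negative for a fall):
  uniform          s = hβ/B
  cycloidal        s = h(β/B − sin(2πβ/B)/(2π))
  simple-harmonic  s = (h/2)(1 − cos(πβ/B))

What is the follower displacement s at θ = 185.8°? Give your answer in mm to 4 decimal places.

seg 1 [0°–57.3°] uniform, h=27: full span → s += 27 → s = 27.0000
seg 2 [57.3°–88.4°] cycloidal, h=19: full span → s += 19 → s = 46.0000
seg 3 [88.4°–154.5°] dwell: s stays 46.0000
seg 4 [154.5°–189.4°] cycloidal, h=20: θ=185.8° here. β=31.3, B=34.9. 20·(0.8968 − sin(2π·0.8968)/(2π)) = 19.8586 → s = 65.8586

65.8586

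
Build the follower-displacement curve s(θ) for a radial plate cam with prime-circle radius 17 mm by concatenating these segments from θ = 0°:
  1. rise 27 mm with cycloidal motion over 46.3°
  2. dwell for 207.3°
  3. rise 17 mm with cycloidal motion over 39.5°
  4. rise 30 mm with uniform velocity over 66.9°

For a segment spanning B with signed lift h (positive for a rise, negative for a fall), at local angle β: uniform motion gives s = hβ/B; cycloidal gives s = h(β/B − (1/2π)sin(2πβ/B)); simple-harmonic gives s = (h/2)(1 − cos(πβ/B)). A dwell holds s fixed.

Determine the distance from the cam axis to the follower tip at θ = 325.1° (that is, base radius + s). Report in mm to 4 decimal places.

seg 1 [0°–46.3°] cycloidal, h=27: full span → s += 27 → s = 27.0000
seg 2 [46.3°–253.6°] dwell: s stays 27.0000
seg 3 [253.6°–293.1°] cycloidal, h=17: full span → s += 17 → s = 44.0000
seg 4 [293.1°–360°] uniform, h=30: θ=325.1° here. β=32, B=66.9. 30·32/66.9 = 14.3498 → s = 58.3498
radial distance = base radius + s = 17 + 58.3498 = 75.3498

75.3498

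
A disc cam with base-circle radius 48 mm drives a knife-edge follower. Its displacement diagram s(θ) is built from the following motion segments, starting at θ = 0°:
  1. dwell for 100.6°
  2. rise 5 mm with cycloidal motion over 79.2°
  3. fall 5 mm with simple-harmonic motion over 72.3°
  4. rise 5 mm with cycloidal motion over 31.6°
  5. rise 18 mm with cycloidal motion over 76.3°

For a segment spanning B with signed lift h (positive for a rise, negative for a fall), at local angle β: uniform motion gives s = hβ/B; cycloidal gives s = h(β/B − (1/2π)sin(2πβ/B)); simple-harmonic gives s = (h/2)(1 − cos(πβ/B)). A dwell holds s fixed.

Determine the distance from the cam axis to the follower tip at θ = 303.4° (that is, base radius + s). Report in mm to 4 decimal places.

seg 1 [0°–100.6°] dwell: s stays 0.0000
seg 2 [100.6°–179.8°] cycloidal, h=5: full span → s += 5 → s = 5.0000
seg 3 [179.8°–252.1°] simple-harmonic, h=-5: full span → s += -5 → s = 0.0000
seg 4 [252.1°–283.7°] cycloidal, h=5: full span → s += 5 → s = 5.0000
seg 5 [283.7°–360°] cycloidal, h=18: θ=303.4° here. β=19.7, B=76.3. 18·(0.2582 − sin(2π·0.2582)/(2π)) = 1.7864 → s = 6.7864
radial distance = base radius + s = 48 + 6.7864 = 54.7864

54.7864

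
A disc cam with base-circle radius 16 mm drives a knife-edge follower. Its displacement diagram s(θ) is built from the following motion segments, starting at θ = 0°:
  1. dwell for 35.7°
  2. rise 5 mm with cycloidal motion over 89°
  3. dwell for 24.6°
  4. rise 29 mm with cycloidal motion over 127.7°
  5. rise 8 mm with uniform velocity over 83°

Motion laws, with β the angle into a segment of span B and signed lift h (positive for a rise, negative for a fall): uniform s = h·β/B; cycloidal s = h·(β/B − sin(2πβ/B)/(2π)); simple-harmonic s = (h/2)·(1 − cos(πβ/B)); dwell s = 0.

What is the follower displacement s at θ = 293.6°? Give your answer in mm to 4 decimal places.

seg 1 [0°–35.7°] dwell: s stays 0.0000
seg 2 [35.7°–124.7°] cycloidal, h=5: full span → s += 5 → s = 5.0000
seg 3 [124.7°–149.3°] dwell: s stays 5.0000
seg 4 [149.3°–277°] cycloidal, h=29: full span → s += 29 → s = 34.0000
seg 5 [277°–360°] uniform, h=8: θ=293.6° here. β=16.6, B=83. 8·16.6/83 = 1.6000 → s = 35.6000

35.6000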